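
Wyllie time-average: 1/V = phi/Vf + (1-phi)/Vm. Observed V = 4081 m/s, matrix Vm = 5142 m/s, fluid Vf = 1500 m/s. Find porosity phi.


1/V - 1/Vm = 1/4081 - 1/5142 = 5.056e-05
1/Vf - 1/Vm = 1/1500 - 1/5142 = 0.00047219
phi = 5.056e-05 / 0.00047219 = 0.1071

0.1071


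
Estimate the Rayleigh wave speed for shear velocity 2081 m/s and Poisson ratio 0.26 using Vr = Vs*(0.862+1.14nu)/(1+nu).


Numerator factor = 0.862 + 1.14*0.26 = 1.1584
Denominator = 1 + 0.26 = 1.26
Vr = 2081 * 1.1584 / 1.26 = 1913.2 m/s

1913.2


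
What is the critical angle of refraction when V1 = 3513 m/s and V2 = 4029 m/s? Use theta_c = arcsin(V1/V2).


V1/V2 = 3513/4029 = 0.871929
theta_c = arcsin(0.871929) = 60.6835 degrees

60.6835


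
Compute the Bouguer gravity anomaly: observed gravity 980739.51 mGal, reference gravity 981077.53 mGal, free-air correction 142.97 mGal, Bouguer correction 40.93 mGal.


BA = g_obs - g_ref + FAC - BC
= 980739.51 - 981077.53 + 142.97 - 40.93
= -235.98 mGal

-235.98


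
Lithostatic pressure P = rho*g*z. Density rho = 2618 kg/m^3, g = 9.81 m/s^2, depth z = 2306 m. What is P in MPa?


P = rho * g * z / 1e6
= 2618 * 9.81 * 2306 / 1e6
= 59224029.48 / 1e6
= 59.224 MPa

59.224


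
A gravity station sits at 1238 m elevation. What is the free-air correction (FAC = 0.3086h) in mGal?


FAC = 0.3086 * h
= 0.3086 * 1238
= 382.0468 mGal

382.0468


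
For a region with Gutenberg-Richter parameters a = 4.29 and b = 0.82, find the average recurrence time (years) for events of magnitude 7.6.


log10(N) = 4.29 - 0.82*7.6 = -1.942
N = 10^-1.942 = 0.011429
T = 1/N = 1/0.011429 = 87.4984 years

87.4984


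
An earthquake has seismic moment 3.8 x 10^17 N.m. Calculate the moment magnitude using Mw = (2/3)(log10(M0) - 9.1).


log10(M0) = log10(3.8 x 10^17) = 17.5798
Mw = 2/3 * (17.5798 - 9.1)
= 2/3 * 8.4798
= 5.65

5.65


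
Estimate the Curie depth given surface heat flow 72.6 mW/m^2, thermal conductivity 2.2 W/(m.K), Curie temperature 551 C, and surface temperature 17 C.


T_Curie - T_surf = 551 - 17 = 534 C
Convert q to W/m^2: 72.6 mW/m^2 = 0.0726 W/m^2
d = 534 * 2.2 / 0.0726 = 16181.82 m

16181.82


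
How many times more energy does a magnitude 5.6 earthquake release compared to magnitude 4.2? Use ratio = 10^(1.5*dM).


M2 - M1 = 5.6 - 4.2 = 1.4
1.5 * 1.4 = 2.1
ratio = 10^2.1 = 125.89

125.89


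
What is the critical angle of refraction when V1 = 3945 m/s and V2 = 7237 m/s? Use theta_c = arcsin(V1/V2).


V1/V2 = 3945/7237 = 0.545115
theta_c = arcsin(0.545115) = 33.0325 degrees

33.0325


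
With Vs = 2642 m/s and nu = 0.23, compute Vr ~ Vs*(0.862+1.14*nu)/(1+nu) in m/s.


Numerator factor = 0.862 + 1.14*0.23 = 1.1242
Denominator = 1 + 0.23 = 1.23
Vr = 2642 * 1.1242 / 1.23 = 2414.75 m/s

2414.75


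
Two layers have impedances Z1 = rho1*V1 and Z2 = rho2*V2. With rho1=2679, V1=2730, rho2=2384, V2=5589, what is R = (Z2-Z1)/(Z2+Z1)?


Z1 = 2679 * 2730 = 7313670
Z2 = 2384 * 5589 = 13324176
R = (13324176 - 7313670) / (13324176 + 7313670) = 6010506 / 20637846 = 0.2912

0.2912


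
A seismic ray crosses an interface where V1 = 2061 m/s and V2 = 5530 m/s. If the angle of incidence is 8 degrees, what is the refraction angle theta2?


sin(theta1) = sin(8 deg) = 0.139173
sin(theta2) = V2/V1 * sin(theta1) = 5530/2061 * 0.139173 = 0.373424
theta2 = arcsin(0.373424) = 21.927 degrees

21.927


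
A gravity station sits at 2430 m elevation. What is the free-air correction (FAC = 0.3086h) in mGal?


FAC = 0.3086 * h
= 0.3086 * 2430
= 749.898 mGal

749.898


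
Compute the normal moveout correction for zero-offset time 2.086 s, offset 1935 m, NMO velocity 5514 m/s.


x/Vnmo = 1935/5514 = 0.350925
(x/Vnmo)^2 = 0.123148
t0^2 = 4.351396
sqrt(4.351396 + 0.123148) = 2.115312
dt = 2.115312 - 2.086 = 0.029312

0.029312


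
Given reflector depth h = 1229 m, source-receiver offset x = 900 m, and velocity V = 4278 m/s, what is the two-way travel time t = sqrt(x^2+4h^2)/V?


x^2 + 4h^2 = 900^2 + 4*1229^2 = 810000 + 6041764 = 6851764
sqrt(6851764) = 2617.5874
t = 2617.5874 / 4278 = 0.6119 s

0.6119


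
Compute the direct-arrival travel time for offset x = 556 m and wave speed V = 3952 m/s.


t = x / V
= 556 / 3952
= 0.1407 s

0.1407


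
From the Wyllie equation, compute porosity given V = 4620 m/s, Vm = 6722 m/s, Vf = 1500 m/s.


1/V - 1/Vm = 1/4620 - 1/6722 = 6.768e-05
1/Vf - 1/Vm = 1/1500 - 1/6722 = 0.0005179
phi = 6.768e-05 / 0.0005179 = 0.1307

0.1307


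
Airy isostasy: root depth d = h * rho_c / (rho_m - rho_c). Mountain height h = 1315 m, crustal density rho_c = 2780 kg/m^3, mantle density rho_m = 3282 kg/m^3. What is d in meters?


rho_m - rho_c = 3282 - 2780 = 502
d = 1315 * 2780 / 502
= 3655700 / 502
= 7282.27 m

7282.27


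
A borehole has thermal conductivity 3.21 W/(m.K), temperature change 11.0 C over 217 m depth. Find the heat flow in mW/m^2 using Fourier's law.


q = k * dT / dz * 1000
= 3.21 * 11.0 / 217 * 1000
= 0.162719 * 1000
= 162.7189 mW/m^2

162.7189


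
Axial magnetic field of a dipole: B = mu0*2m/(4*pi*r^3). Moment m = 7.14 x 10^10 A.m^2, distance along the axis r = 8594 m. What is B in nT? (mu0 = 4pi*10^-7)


m = 7.14 x 10^10 = 71400000000 A.m^2
2m = 142800000000 A.m^2
r^3 = 8594^3 = 634725648584
B = (4pi*10^-7) * 142800000000 / (4*pi * 634725648584) * 1e9
= 179447.772373 / 7976197738546.04 * 1e9
= 22.4979 nT

22.4979


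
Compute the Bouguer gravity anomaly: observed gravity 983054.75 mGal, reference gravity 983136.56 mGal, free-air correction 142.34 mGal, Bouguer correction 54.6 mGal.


BA = g_obs - g_ref + FAC - BC
= 983054.75 - 983136.56 + 142.34 - 54.6
= 5.93 mGal

5.93


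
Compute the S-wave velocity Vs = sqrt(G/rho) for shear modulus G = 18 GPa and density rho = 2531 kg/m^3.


Convert G to Pa: G = 18e9 Pa
Compute G/rho = 18e9 / 2531 = 7111813.5124
Vs = sqrt(7111813.5124) = 2666.8 m/s

2666.8


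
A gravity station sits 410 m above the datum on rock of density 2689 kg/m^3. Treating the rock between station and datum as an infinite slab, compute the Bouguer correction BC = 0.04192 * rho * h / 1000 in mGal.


BC = 0.04192 * rho * h / 1000
= 0.04192 * 2689 * 410 / 1000
= 46.2164 mGal

46.2164


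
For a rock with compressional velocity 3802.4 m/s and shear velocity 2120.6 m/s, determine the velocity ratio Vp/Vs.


Vp/Vs = 3802.4 / 2120.6
= 1.7931

1.7931


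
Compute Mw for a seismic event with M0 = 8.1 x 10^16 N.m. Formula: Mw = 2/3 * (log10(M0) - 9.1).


log10(M0) = log10(8.1 x 10^16) = 16.9085
Mw = 2/3 * (16.9085 - 9.1)
= 2/3 * 7.8085
= 5.21

5.21


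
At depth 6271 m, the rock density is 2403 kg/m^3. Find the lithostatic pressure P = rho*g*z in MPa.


P = rho * g * z / 1e6
= 2403 * 9.81 * 6271 / 1e6
= 147828979.53 / 1e6
= 147.829 MPa

147.829


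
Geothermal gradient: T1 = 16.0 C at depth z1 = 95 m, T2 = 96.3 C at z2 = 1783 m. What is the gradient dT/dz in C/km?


dT = 96.3 - 16.0 = 80.3 C
dz = 1783 - 95 = 1688 m
gradient = dT/dz * 1000 = 80.3/1688 * 1000 = 47.5711 C/km

47.5711


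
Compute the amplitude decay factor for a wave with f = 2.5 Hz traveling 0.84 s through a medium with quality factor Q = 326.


pi*f*t/Q = pi*2.5*0.84/326 = 0.020237
A/A0 = exp(-0.020237) = 0.979966

0.979966


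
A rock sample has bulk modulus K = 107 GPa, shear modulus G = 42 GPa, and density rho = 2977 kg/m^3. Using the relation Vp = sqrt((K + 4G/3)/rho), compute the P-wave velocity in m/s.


First compute the effective modulus:
K + 4G/3 = 107e9 + 4*42e9/3 = 163000000000.0 Pa
Then divide by density:
163000000000.0 / 2977 = 54753107.1549 Pa/(kg/m^3)
Take the square root:
Vp = sqrt(54753107.1549) = 7399.53 m/s

7399.53


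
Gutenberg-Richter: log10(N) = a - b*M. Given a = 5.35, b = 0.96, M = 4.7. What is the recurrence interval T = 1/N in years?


log10(N) = 5.35 - 0.96*4.7 = 0.838
N = 10^0.838 = 6.886523
T = 1/N = 1/6.886523 = 0.1452 years

0.1452


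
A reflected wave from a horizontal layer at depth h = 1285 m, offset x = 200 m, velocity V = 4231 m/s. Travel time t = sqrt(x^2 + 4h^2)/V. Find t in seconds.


x^2 + 4h^2 = 200^2 + 4*1285^2 = 40000 + 6604900 = 6644900
sqrt(6644900) = 2577.7704
t = 2577.7704 / 4231 = 0.6093 s

0.6093


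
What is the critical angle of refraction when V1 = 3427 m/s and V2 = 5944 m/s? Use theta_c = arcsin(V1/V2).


V1/V2 = 3427/5944 = 0.576548
theta_c = arcsin(0.576548) = 35.2081 degrees

35.2081


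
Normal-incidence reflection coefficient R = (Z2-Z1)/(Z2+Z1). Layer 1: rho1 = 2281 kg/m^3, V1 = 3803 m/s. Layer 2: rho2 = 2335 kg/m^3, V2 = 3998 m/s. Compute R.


Z1 = 2281 * 3803 = 8674643
Z2 = 2335 * 3998 = 9335330
R = (9335330 - 8674643) / (9335330 + 8674643) = 660687 / 18009973 = 0.0367

0.0367


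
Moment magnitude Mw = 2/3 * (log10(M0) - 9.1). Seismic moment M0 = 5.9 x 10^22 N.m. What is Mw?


log10(M0) = log10(5.9 x 10^22) = 22.7709
Mw = 2/3 * (22.7709 - 9.1)
= 2/3 * 13.6709
= 9.11

9.11


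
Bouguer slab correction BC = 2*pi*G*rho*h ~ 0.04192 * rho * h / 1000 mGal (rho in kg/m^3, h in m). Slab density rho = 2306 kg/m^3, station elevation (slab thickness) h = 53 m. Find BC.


BC = 0.04192 * rho * h / 1000
= 0.04192 * 2306 * 53 / 1000
= 5.1234 mGal

5.1234


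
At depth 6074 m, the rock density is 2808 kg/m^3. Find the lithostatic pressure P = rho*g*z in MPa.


P = rho * g * z / 1e6
= 2808 * 9.81 * 6074 / 1e6
= 167317319.52 / 1e6
= 167.3173 MPa

167.3173


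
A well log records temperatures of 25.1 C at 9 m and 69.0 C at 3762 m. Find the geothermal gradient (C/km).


dT = 69.0 - 25.1 = 43.9 C
dz = 3762 - 9 = 3753 m
gradient = dT/dz * 1000 = 43.9/3753 * 1000 = 11.6973 C/km

11.6973


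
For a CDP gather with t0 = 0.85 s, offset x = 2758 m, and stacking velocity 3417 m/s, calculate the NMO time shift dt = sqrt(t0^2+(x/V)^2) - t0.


x/Vnmo = 2758/3417 = 0.807141
(x/Vnmo)^2 = 0.651476
t0^2 = 0.7225
sqrt(0.7225 + 0.651476) = 1.172167
dt = 1.172167 - 0.85 = 0.322167

0.322167


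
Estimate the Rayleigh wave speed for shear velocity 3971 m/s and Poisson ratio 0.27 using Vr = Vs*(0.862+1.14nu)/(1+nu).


Numerator factor = 0.862 + 1.14*0.27 = 1.1698
Denominator = 1 + 0.27 = 1.27
Vr = 3971 * 1.1698 / 1.27 = 3657.7 m/s

3657.7


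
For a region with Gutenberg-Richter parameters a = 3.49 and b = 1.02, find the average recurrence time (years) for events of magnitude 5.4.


log10(N) = 3.49 - 1.02*5.4 = -2.018
N = 10^-2.018 = 0.009594
T = 1/N = 1/0.009594 = 104.2317 years

104.2317


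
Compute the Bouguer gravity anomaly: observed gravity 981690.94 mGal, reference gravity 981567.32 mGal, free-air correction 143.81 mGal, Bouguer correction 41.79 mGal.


BA = g_obs - g_ref + FAC - BC
= 981690.94 - 981567.32 + 143.81 - 41.79
= 225.64 mGal

225.64


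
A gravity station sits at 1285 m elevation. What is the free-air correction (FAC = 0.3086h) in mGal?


FAC = 0.3086 * h
= 0.3086 * 1285
= 396.551 mGal

396.551


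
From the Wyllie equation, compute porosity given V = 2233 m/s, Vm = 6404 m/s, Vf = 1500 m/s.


1/V - 1/Vm = 1/2233 - 1/6404 = 0.00029168
1/Vf - 1/Vm = 1/1500 - 1/6404 = 0.00051051
phi = 0.00029168 / 0.00051051 = 0.5713

0.5713


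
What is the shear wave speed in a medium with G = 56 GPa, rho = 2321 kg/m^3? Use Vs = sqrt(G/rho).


Convert G to Pa: G = 56e9 Pa
Compute G/rho = 56e9 / 2321 = 24127531.2365
Vs = sqrt(24127531.2365) = 4911.98 m/s

4911.98


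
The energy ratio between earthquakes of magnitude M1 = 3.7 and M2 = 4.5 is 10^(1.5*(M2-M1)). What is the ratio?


M2 - M1 = 4.5 - 3.7 = 0.8
1.5 * 0.8 = 1.2
ratio = 10^1.2 = 15.85

15.85


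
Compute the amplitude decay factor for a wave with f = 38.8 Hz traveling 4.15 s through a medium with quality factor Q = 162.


pi*f*t/Q = pi*38.8*4.15/162 = 3.122588
A/A0 = exp(-3.122588) = 0.044043

0.044043


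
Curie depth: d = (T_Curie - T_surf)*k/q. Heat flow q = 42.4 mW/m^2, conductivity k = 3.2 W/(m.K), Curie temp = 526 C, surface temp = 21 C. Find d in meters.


T_Curie - T_surf = 526 - 21 = 505 C
Convert q to W/m^2: 42.4 mW/m^2 = 0.0424 W/m^2
d = 505 * 3.2 / 0.0424 = 38113.21 m

38113.21


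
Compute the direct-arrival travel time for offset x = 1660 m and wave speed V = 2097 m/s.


t = x / V
= 1660 / 2097
= 0.7916 s

0.7916


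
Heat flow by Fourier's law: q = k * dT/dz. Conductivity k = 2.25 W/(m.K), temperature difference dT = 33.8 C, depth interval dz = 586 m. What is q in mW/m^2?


q = k * dT / dz * 1000
= 2.25 * 33.8 / 586 * 1000
= 0.129778 * 1000
= 129.7782 mW/m^2

129.7782


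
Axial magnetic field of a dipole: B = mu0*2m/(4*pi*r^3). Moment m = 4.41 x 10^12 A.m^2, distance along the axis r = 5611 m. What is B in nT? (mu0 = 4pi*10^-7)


m = 4.41 x 10^12 = 4410000000000 A.m^2
2m = 8820000000000 A.m^2
r^3 = 5611^3 = 176652914131
B = (4pi*10^-7) * 8820000000000 / (4*pi * 176652914131) * 1e9
= 11083538.881865 / 2219885989076.71 * 1e9
= 4992.8415 nT

4992.8415


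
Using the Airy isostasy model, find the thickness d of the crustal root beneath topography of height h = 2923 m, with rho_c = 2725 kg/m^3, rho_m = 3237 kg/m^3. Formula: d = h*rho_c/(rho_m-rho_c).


rho_m - rho_c = 3237 - 2725 = 512
d = 2923 * 2725 / 512
= 7965175 / 512
= 15556.98 m

15556.98


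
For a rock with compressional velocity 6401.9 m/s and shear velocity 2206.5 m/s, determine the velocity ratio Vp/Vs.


Vp/Vs = 6401.9 / 2206.5
= 2.9014

2.9014


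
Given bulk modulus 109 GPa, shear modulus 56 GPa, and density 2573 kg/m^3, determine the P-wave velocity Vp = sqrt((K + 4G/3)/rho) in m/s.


First compute the effective modulus:
K + 4G/3 = 109e9 + 4*56e9/3 = 183666666666.67 Pa
Then divide by density:
183666666666.67 / 2573 = 71382303.4072 Pa/(kg/m^3)
Take the square root:
Vp = sqrt(71382303.4072) = 8448.8 m/s

8448.8


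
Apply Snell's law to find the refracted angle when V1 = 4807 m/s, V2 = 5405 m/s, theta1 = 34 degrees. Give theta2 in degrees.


sin(theta1) = sin(34 deg) = 0.559193
sin(theta2) = V2/V1 * sin(theta1) = 5405/4807 * 0.559193 = 0.628758
theta2 = arcsin(0.628758) = 38.9585 degrees

38.9585


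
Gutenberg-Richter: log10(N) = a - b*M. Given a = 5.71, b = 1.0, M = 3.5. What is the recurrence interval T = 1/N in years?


log10(N) = 5.71 - 1.0*3.5 = 2.21
N = 10^2.21 = 162.18101
T = 1/N = 1/162.18101 = 0.0062 years

0.0062


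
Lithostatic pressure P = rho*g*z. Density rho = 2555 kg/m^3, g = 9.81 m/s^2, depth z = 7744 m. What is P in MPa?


P = rho * g * z / 1e6
= 2555 * 9.81 * 7744 / 1e6
= 194099875.2 / 1e6
= 194.0999 MPa

194.0999


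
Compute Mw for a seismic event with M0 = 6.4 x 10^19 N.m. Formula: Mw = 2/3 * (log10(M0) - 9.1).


log10(M0) = log10(6.4 x 10^19) = 19.8062
Mw = 2/3 * (19.8062 - 9.1)
= 2/3 * 10.7062
= 7.14

7.14


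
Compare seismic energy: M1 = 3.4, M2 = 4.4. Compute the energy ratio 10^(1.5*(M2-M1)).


M2 - M1 = 4.4 - 3.4 = 1.0
1.5 * 1.0 = 1.5
ratio = 10^1.5 = 31.62

31.62


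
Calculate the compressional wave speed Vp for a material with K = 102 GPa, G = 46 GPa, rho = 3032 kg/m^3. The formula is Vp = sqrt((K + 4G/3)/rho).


First compute the effective modulus:
K + 4G/3 = 102e9 + 4*46e9/3 = 163333333333.33 Pa
Then divide by density:
163333333333.33 / 3032 = 53869832.8936 Pa/(kg/m^3)
Take the square root:
Vp = sqrt(53869832.8936) = 7339.61 m/s

7339.61


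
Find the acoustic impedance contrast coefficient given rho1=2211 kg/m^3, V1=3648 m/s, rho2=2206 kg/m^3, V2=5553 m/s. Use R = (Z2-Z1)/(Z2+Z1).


Z1 = 2211 * 3648 = 8065728
Z2 = 2206 * 5553 = 12249918
R = (12249918 - 8065728) / (12249918 + 8065728) = 4184190 / 20315646 = 0.206

0.206


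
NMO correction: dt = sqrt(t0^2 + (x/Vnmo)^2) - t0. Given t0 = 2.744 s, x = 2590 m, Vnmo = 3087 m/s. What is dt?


x/Vnmo = 2590/3087 = 0.839002
(x/Vnmo)^2 = 0.703925
t0^2 = 7.529536
sqrt(7.529536 + 0.703925) = 2.869401
dt = 2.869401 - 2.744 = 0.125401

0.125401


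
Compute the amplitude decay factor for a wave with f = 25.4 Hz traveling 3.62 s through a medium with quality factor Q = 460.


pi*f*t/Q = pi*25.4*3.62/460 = 0.627963
A/A0 = exp(-0.627963) = 0.533678

0.533678


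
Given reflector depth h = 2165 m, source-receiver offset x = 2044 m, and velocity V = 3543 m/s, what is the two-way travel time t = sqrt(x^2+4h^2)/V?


x^2 + 4h^2 = 2044^2 + 4*2165^2 = 4177936 + 18748900 = 22926836
sqrt(22926836) = 4788.1976
t = 4788.1976 / 3543 = 1.3515 s

1.3515


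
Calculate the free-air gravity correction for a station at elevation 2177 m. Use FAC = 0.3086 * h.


FAC = 0.3086 * h
= 0.3086 * 2177
= 671.8222 mGal

671.8222


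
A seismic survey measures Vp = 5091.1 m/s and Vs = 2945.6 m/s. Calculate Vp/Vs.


Vp/Vs = 5091.1 / 2945.6
= 1.7284

1.7284


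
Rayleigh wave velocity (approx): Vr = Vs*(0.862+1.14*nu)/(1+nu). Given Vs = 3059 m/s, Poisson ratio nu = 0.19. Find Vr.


Numerator factor = 0.862 + 1.14*0.19 = 1.0786
Denominator = 1 + 0.19 = 1.19
Vr = 3059 * 1.0786 / 1.19 = 2772.64 m/s

2772.64


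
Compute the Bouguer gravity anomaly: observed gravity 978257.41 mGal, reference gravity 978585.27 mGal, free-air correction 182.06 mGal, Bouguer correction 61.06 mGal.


BA = g_obs - g_ref + FAC - BC
= 978257.41 - 978585.27 + 182.06 - 61.06
= -206.86 mGal

-206.86


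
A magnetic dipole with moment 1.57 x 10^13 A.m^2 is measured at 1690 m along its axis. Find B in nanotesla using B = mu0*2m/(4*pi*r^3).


m = 1.57 x 10^13 = 15700000000000 A.m^2
2m = 31400000000000 A.m^2
r^3 = 1690^3 = 4826809000
B = (4pi*10^-7) * 31400000000000 / (4*pi * 4826809000) * 1e9
= 39458403.729088 / 60655470778.72 * 1e9
= 650533.3026 nT

650533.3026


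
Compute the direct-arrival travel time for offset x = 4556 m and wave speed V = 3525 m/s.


t = x / V
= 4556 / 3525
= 1.2925 s

1.2925


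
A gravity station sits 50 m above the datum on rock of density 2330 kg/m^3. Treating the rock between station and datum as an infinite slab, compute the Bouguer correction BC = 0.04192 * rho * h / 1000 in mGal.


BC = 0.04192 * rho * h / 1000
= 0.04192 * 2330 * 50 / 1000
= 4.8837 mGal

4.8837


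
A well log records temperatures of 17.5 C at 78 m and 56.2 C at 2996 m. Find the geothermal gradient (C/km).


dT = 56.2 - 17.5 = 38.7 C
dz = 2996 - 78 = 2918 m
gradient = dT/dz * 1000 = 38.7/2918 * 1000 = 13.2625 C/km

13.2625


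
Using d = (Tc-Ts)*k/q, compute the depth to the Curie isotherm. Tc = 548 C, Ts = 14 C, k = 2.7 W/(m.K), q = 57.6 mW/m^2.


T_Curie - T_surf = 548 - 14 = 534 C
Convert q to W/m^2: 57.6 mW/m^2 = 0.0576 W/m^2
d = 534 * 2.7 / 0.0576 = 25031.25 m

25031.25


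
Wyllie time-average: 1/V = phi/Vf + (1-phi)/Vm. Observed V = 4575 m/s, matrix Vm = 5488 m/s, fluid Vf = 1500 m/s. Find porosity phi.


1/V - 1/Vm = 1/4575 - 1/5488 = 3.636e-05
1/Vf - 1/Vm = 1/1500 - 1/5488 = 0.00048445
phi = 3.636e-05 / 0.00048445 = 0.0751

0.0751


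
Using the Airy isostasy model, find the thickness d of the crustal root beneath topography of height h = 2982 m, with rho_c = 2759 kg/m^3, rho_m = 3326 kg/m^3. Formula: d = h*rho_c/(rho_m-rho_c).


rho_m - rho_c = 3326 - 2759 = 567
d = 2982 * 2759 / 567
= 8227338 / 567
= 14510.3 m

14510.3


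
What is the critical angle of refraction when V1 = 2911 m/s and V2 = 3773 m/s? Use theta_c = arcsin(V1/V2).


V1/V2 = 2911/3773 = 0.771535
theta_c = arcsin(0.771535) = 50.4919 degrees

50.4919


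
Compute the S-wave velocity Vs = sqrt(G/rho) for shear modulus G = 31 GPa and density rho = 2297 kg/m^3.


Convert G to Pa: G = 31e9 Pa
Compute G/rho = 31e9 / 2297 = 13495864.1707
Vs = sqrt(13495864.1707) = 3673.67 m/s

3673.67


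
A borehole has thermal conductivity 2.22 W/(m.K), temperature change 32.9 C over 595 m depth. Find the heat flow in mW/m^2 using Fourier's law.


q = k * dT / dz * 1000
= 2.22 * 32.9 / 595 * 1000
= 0.122753 * 1000
= 122.7529 mW/m^2

122.7529


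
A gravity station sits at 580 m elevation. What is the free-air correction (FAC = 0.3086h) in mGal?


FAC = 0.3086 * h
= 0.3086 * 580
= 178.988 mGal

178.988


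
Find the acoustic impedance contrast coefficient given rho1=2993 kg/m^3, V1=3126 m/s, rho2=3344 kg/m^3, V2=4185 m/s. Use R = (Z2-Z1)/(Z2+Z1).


Z1 = 2993 * 3126 = 9356118
Z2 = 3344 * 4185 = 13994640
R = (13994640 - 9356118) / (13994640 + 9356118) = 4638522 / 23350758 = 0.1986

0.1986


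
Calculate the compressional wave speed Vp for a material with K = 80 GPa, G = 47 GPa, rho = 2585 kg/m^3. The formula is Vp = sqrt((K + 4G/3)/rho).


First compute the effective modulus:
K + 4G/3 = 80e9 + 4*47e9/3 = 142666666666.67 Pa
Then divide by density:
142666666666.67 / 2585 = 55190199.8711 Pa/(kg/m^3)
Take the square root:
Vp = sqrt(55190199.8711) = 7429.01 m/s

7429.01


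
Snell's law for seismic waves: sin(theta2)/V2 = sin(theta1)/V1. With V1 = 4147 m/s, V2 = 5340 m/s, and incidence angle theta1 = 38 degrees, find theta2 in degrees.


sin(theta1) = sin(38 deg) = 0.615661
sin(theta2) = V2/V1 * sin(theta1) = 5340/4147 * 0.615661 = 0.792774
theta2 = arcsin(0.792774) = 52.4455 degrees

52.4455


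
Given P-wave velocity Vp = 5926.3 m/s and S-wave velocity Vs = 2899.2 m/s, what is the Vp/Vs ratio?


Vp/Vs = 5926.3 / 2899.2
= 2.0441

2.0441


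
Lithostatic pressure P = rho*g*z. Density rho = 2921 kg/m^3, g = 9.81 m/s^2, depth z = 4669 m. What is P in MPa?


P = rho * g * z / 1e6
= 2921 * 9.81 * 4669 / 1e6
= 133790241.69 / 1e6
= 133.7902 MPa

133.7902


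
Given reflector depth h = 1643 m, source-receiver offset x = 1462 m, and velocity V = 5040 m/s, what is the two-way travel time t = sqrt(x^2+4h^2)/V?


x^2 + 4h^2 = 1462^2 + 4*1643^2 = 2137444 + 10797796 = 12935240
sqrt(12935240) = 3596.5595
t = 3596.5595 / 5040 = 0.7136 s

0.7136


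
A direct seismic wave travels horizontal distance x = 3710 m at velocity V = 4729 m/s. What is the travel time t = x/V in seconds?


t = x / V
= 3710 / 4729
= 0.7845 s

0.7845


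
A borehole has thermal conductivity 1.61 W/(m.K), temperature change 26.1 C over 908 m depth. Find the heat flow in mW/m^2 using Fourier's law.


q = k * dT / dz * 1000
= 1.61 * 26.1 / 908 * 1000
= 0.046279 * 1000
= 46.2786 mW/m^2

46.2786


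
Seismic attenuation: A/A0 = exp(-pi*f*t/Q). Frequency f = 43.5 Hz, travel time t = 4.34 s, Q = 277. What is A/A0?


pi*f*t/Q = pi*43.5*4.34/277 = 2.14116
A/A0 = exp(-2.14116) = 0.117518

0.117518


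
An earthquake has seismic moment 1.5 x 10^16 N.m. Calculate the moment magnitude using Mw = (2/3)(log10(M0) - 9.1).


log10(M0) = log10(1.5 x 10^16) = 16.1761
Mw = 2/3 * (16.1761 - 9.1)
= 2/3 * 7.0761
= 4.72

4.72


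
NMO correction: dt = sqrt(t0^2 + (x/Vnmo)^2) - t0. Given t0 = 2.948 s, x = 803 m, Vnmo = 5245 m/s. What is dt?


x/Vnmo = 803/5245 = 0.153098
(x/Vnmo)^2 = 0.023439
t0^2 = 8.690704
sqrt(8.690704 + 0.023439) = 2.951973
dt = 2.951973 - 2.948 = 0.003973

0.003973


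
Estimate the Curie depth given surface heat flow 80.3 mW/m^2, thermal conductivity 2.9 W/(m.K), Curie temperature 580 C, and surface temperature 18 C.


T_Curie - T_surf = 580 - 18 = 562 C
Convert q to W/m^2: 80.3 mW/m^2 = 0.0803 W/m^2
d = 562 * 2.9 / 0.0803 = 20296.39 m

20296.39


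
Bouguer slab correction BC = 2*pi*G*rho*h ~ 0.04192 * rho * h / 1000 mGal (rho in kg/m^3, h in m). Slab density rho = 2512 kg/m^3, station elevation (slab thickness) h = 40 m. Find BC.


BC = 0.04192 * rho * h / 1000
= 0.04192 * 2512 * 40 / 1000
= 4.2121 mGal

4.2121


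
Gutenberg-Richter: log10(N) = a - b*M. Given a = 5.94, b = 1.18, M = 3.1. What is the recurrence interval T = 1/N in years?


log10(N) = 5.94 - 1.18*3.1 = 2.282
N = 10^2.282 = 191.425593
T = 1/N = 1/191.425593 = 0.0052 years

0.0052


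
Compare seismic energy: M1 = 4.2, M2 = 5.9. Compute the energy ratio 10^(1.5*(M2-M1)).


M2 - M1 = 5.9 - 4.2 = 1.7
1.5 * 1.7 = 2.55
ratio = 10^2.55 = 354.81

354.81


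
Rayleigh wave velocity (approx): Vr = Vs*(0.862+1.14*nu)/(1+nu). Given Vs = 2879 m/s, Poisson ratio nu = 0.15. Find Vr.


Numerator factor = 0.862 + 1.14*0.15 = 1.033
Denominator = 1 + 0.15 = 1.15
Vr = 2879 * 1.033 / 1.15 = 2586.09 m/s

2586.09


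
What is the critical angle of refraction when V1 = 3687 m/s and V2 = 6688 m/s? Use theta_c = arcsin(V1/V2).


V1/V2 = 3687/6688 = 0.551286
theta_c = arcsin(0.551286) = 33.4553 degrees

33.4553


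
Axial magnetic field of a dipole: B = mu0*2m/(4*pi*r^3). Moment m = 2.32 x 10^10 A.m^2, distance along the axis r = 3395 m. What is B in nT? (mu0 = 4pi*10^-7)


m = 2.32 x 10^10 = 23200000000 A.m^2
2m = 46400000000 A.m^2
r^3 = 3395^3 = 39130854875
B = (4pi*10^-7) * 46400000000 / (4*pi * 39130854875) * 1e9
= 58307.959651 / 491732824815.95 * 1e9
= 118.5765 nT

118.5765


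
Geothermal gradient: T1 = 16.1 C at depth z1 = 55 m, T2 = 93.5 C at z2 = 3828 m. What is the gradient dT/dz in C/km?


dT = 93.5 - 16.1 = 77.4 C
dz = 3828 - 55 = 3773 m
gradient = dT/dz * 1000 = 77.4/3773 * 1000 = 20.5142 C/km

20.5142


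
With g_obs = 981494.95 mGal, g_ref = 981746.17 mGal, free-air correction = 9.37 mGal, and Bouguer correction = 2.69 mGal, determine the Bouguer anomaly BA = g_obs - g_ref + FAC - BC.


BA = g_obs - g_ref + FAC - BC
= 981494.95 - 981746.17 + 9.37 - 2.69
= -244.54 mGal

-244.54


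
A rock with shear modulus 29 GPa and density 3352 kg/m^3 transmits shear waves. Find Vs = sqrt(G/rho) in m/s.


Convert G to Pa: G = 29e9 Pa
Compute G/rho = 29e9 / 3352 = 8651551.3126
Vs = sqrt(8651551.3126) = 2941.35 m/s

2941.35


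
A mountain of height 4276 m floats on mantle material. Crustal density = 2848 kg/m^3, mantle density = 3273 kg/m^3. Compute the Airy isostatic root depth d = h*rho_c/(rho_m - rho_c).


rho_m - rho_c = 3273 - 2848 = 425
d = 4276 * 2848 / 425
= 12178048 / 425
= 28654.23 m

28654.23


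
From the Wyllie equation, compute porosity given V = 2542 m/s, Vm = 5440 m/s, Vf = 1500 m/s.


1/V - 1/Vm = 1/2542 - 1/5440 = 0.00020957
1/Vf - 1/Vm = 1/1500 - 1/5440 = 0.00048284
phi = 0.00020957 / 0.00048284 = 0.434

0.434


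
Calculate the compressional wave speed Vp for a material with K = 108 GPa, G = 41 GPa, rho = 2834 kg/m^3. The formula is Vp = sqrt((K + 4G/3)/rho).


First compute the effective modulus:
K + 4G/3 = 108e9 + 4*41e9/3 = 162666666666.67 Pa
Then divide by density:
162666666666.67 / 2834 = 57398259.2331 Pa/(kg/m^3)
Take the square root:
Vp = sqrt(57398259.2331) = 7576.16 m/s

7576.16


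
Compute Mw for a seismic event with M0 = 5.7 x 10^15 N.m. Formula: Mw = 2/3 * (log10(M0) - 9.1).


log10(M0) = log10(5.7 x 10^15) = 15.7559
Mw = 2/3 * (15.7559 - 9.1)
= 2/3 * 6.6559
= 4.44

4.44


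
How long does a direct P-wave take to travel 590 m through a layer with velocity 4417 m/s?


t = x / V
= 590 / 4417
= 0.1336 s

0.1336


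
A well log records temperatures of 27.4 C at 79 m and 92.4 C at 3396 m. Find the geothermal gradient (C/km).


dT = 92.4 - 27.4 = 65.0 C
dz = 3396 - 79 = 3317 m
gradient = dT/dz * 1000 = 65.0/3317 * 1000 = 19.596 C/km

19.596


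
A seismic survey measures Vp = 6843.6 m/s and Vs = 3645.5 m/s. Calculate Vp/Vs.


Vp/Vs = 6843.6 / 3645.5
= 1.8773

1.8773


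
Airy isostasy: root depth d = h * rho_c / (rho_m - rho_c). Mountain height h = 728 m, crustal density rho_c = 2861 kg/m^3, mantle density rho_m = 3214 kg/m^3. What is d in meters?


rho_m - rho_c = 3214 - 2861 = 353
d = 728 * 2861 / 353
= 2082808 / 353
= 5900.31 m

5900.31


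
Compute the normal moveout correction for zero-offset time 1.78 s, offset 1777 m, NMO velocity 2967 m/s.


x/Vnmo = 1777/2967 = 0.598921
(x/Vnmo)^2 = 0.358707
t0^2 = 3.1684
sqrt(3.1684 + 0.358707) = 1.878059
dt = 1.878059 - 1.78 = 0.098059

0.098059


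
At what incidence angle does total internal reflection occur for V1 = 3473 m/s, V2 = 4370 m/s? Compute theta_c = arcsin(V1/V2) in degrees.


V1/V2 = 3473/4370 = 0.794737
theta_c = arcsin(0.794737) = 52.6304 degrees

52.6304


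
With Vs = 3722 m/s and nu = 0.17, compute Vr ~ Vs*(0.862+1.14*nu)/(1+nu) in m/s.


Numerator factor = 0.862 + 1.14*0.17 = 1.0558
Denominator = 1 + 0.17 = 1.17
Vr = 3722 * 1.0558 / 1.17 = 3358.71 m/s

3358.71


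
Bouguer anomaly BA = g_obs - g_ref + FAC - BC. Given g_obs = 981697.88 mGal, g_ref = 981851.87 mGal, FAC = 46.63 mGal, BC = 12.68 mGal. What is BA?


BA = g_obs - g_ref + FAC - BC
= 981697.88 - 981851.87 + 46.63 - 12.68
= -120.04 mGal

-120.04


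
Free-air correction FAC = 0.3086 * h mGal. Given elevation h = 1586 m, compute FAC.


FAC = 0.3086 * h
= 0.3086 * 1586
= 489.4396 mGal

489.4396


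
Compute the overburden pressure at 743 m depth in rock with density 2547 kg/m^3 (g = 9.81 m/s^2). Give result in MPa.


P = rho * g * z / 1e6
= 2547 * 9.81 * 743 / 1e6
= 18564650.01 / 1e6
= 18.5647 MPa

18.5647


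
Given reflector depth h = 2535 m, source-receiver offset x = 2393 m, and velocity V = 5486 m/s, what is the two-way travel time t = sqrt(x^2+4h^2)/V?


x^2 + 4h^2 = 2393^2 + 4*2535^2 = 5726449 + 25704900 = 31431349
sqrt(31431349) = 5606.3668
t = 5606.3668 / 5486 = 1.0219 s

1.0219


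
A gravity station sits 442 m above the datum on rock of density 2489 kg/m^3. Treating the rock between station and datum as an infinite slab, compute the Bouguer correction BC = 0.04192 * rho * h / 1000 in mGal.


BC = 0.04192 * rho * h / 1000
= 0.04192 * 2489 * 442 / 1000
= 46.1178 mGal

46.1178


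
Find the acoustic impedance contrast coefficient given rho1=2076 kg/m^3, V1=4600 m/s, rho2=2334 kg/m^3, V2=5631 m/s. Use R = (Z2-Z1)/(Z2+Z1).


Z1 = 2076 * 4600 = 9549600
Z2 = 2334 * 5631 = 13142754
R = (13142754 - 9549600) / (13142754 + 9549600) = 3593154 / 22692354 = 0.1583

0.1583


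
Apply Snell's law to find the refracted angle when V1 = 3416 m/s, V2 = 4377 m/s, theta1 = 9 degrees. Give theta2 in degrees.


sin(theta1) = sin(9 deg) = 0.156434
sin(theta2) = V2/V1 * sin(theta1) = 4377/3416 * 0.156434 = 0.200443
theta2 = arcsin(0.200443) = 11.5629 degrees

11.5629


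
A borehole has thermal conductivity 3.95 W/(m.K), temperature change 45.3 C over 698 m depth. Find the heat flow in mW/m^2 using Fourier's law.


q = k * dT / dz * 1000
= 3.95 * 45.3 / 698 * 1000
= 0.256354 * 1000
= 256.3539 mW/m^2

256.3539


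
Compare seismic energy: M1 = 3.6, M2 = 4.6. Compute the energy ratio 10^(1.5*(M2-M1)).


M2 - M1 = 4.6 - 3.6 = 1.0
1.5 * 1.0 = 1.5
ratio = 10^1.5 = 31.62

31.62


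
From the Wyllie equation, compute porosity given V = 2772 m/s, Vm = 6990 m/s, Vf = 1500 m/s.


1/V - 1/Vm = 1/2772 - 1/6990 = 0.00021769
1/Vf - 1/Vm = 1/1500 - 1/6990 = 0.00052361
phi = 0.00021769 / 0.00052361 = 0.4158

0.4158


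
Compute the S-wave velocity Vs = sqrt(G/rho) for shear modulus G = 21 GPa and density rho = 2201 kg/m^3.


Convert G to Pa: G = 21e9 Pa
Compute G/rho = 21e9 / 2201 = 9541117.6738
Vs = sqrt(9541117.6738) = 3088.87 m/s

3088.87


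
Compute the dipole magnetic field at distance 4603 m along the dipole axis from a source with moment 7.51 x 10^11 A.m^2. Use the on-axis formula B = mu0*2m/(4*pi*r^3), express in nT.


m = 7.51 x 10^11 = 751000000000 A.m^2
2m = 1502000000000 A.m^2
r^3 = 4603^3 = 97526564227
B = (4pi*10^-7) * 1502000000000 / (4*pi * 97526564227) * 1e9
= 1887468.866277 / 1225554950821.59 * 1e9
= 1540.0932 nT

1540.0932


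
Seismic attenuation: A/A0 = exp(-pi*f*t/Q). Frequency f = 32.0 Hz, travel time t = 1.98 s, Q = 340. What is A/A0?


pi*f*t/Q = pi*32.0*1.98/340 = 0.585445
A/A0 = exp(-0.585445) = 0.556858

0.556858


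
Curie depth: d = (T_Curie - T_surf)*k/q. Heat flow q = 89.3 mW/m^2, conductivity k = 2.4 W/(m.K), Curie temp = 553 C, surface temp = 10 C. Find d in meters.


T_Curie - T_surf = 553 - 10 = 543 C
Convert q to W/m^2: 89.3 mW/m^2 = 0.0893 W/m^2
d = 543 * 2.4 / 0.0893 = 14593.51 m

14593.51


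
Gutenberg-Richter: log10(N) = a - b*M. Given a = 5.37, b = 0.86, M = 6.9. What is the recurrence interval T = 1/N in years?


log10(N) = 5.37 - 0.86*6.9 = -0.564
N = 10^-0.564 = 0.272898
T = 1/N = 1/0.272898 = 3.6644 years

3.6644


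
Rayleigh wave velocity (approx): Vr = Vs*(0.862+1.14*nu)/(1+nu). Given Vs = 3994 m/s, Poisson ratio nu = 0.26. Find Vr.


Numerator factor = 0.862 + 1.14*0.26 = 1.1584
Denominator = 1 + 0.26 = 1.26
Vr = 3994 * 1.1584 / 1.26 = 3671.94 m/s

3671.94


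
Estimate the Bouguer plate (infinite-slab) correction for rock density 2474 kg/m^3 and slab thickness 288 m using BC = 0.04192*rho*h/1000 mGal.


BC = 0.04192 * rho * h / 1000
= 0.04192 * 2474 * 288 / 1000
= 29.8685 mGal

29.8685


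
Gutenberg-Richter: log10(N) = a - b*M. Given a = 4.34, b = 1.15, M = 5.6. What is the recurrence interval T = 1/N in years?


log10(N) = 4.34 - 1.15*5.6 = -2.1
N = 10^-2.1 = 0.007943
T = 1/N = 1/0.007943 = 125.8925 years

125.8925


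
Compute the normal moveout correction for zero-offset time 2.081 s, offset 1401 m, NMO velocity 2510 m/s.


x/Vnmo = 1401/2510 = 0.558167
(x/Vnmo)^2 = 0.311551
t0^2 = 4.330561
sqrt(4.330561 + 0.311551) = 2.154556
dt = 2.154556 - 2.081 = 0.073556

0.073556


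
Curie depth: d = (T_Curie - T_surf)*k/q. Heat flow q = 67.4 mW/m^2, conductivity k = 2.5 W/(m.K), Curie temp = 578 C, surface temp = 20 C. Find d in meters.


T_Curie - T_surf = 578 - 20 = 558 C
Convert q to W/m^2: 67.4 mW/m^2 = 0.0674 W/m^2
d = 558 * 2.5 / 0.0674 = 20697.33 m

20697.33


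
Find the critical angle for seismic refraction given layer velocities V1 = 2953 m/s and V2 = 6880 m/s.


V1/V2 = 2953/6880 = 0.429215
theta_c = arcsin(0.429215) = 25.4178 degrees

25.4178


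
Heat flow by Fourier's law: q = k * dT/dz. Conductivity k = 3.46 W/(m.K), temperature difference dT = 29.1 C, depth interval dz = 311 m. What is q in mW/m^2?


q = k * dT / dz * 1000
= 3.46 * 29.1 / 311 * 1000
= 0.323749 * 1000
= 323.7492 mW/m^2

323.7492


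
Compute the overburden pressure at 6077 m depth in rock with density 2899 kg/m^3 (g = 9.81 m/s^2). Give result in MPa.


P = rho * g * z / 1e6
= 2899 * 9.81 * 6077 / 1e6
= 172824957.63 / 1e6
= 172.825 MPa

172.825


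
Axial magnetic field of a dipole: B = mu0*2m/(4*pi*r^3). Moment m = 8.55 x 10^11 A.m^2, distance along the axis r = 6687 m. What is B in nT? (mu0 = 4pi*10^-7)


m = 8.55 x 10^11 = 855000000000 A.m^2
2m = 1710000000000 A.m^2
r^3 = 6687^3 = 299015684703
B = (4pi*10^-7) * 1710000000000 / (4*pi * 299015684703) * 1e9
= 2148849.375055 / 3757541913484.27 * 1e9
= 571.8764 nT

571.8764


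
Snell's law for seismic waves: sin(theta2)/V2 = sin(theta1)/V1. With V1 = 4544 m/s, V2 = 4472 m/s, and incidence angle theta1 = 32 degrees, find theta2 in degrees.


sin(theta1) = sin(32 deg) = 0.529919
sin(theta2) = V2/V1 * sin(theta1) = 4472/4544 * 0.529919 = 0.521523
theta2 = arcsin(0.521523) = 31.4344 degrees

31.4344


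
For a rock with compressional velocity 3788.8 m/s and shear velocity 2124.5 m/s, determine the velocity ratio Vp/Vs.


Vp/Vs = 3788.8 / 2124.5
= 1.7834

1.7834


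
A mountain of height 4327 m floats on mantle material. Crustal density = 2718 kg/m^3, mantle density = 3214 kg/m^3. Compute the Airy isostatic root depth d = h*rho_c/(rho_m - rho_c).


rho_m - rho_c = 3214 - 2718 = 496
d = 4327 * 2718 / 496
= 11760786 / 496
= 23711.26 m

23711.26


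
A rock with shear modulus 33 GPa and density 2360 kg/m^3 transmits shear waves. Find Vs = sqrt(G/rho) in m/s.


Convert G to Pa: G = 33e9 Pa
Compute G/rho = 33e9 / 2360 = 13983050.8475
Vs = sqrt(13983050.8475) = 3739.39 m/s

3739.39


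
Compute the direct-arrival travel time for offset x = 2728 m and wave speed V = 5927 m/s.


t = x / V
= 2728 / 5927
= 0.4603 s

0.4603


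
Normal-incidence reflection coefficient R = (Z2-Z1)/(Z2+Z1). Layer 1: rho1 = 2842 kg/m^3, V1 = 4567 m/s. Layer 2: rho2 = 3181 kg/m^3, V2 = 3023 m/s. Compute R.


Z1 = 2842 * 4567 = 12979414
Z2 = 3181 * 3023 = 9616163
R = (9616163 - 12979414) / (9616163 + 12979414) = -3363251 / 22595577 = -0.1488

-0.1488


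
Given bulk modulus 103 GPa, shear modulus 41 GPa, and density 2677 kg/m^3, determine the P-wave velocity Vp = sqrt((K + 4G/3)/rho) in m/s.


First compute the effective modulus:
K + 4G/3 = 103e9 + 4*41e9/3 = 157666666666.67 Pa
Then divide by density:
157666666666.67 / 2677 = 58896774.9969 Pa/(kg/m^3)
Take the square root:
Vp = sqrt(58896774.9969) = 7674.42 m/s

7674.42


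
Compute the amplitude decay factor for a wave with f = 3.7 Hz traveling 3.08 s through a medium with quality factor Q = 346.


pi*f*t/Q = pi*3.7*3.08/346 = 0.103473
A/A0 = exp(-0.103473) = 0.901701

0.901701


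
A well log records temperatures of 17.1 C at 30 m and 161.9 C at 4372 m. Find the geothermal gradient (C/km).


dT = 161.9 - 17.1 = 144.8 C
dz = 4372 - 30 = 4342 m
gradient = dT/dz * 1000 = 144.8/4342 * 1000 = 33.3487 C/km

33.3487


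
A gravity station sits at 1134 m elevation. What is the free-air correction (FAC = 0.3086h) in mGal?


FAC = 0.3086 * h
= 0.3086 * 1134
= 349.9524 mGal

349.9524


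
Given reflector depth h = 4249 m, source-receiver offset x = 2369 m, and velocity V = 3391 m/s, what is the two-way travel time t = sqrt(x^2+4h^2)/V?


x^2 + 4h^2 = 2369^2 + 4*4249^2 = 5612161 + 72216004 = 77828165
sqrt(77828165) = 8822.0273
t = 8822.0273 / 3391 = 2.6016 s

2.6016


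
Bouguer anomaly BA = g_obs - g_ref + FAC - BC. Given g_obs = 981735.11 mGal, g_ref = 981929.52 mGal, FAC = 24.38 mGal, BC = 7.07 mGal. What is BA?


BA = g_obs - g_ref + FAC - BC
= 981735.11 - 981929.52 + 24.38 - 7.07
= -177.1 mGal

-177.1


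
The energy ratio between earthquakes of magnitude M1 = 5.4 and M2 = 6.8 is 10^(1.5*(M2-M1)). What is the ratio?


M2 - M1 = 6.8 - 5.4 = 1.4
1.5 * 1.4 = 2.1
ratio = 10^2.1 = 125.89

125.89


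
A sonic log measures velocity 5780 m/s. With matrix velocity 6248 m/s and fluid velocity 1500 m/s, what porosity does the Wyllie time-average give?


1/V - 1/Vm = 1/5780 - 1/6248 = 1.296e-05
1/Vf - 1/Vm = 1/1500 - 1/6248 = 0.00050662
phi = 1.296e-05 / 0.00050662 = 0.0256

0.0256


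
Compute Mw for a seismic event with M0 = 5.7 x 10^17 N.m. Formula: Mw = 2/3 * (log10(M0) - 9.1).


log10(M0) = log10(5.7 x 10^17) = 17.7559
Mw = 2/3 * (17.7559 - 9.1)
= 2/3 * 8.6559
= 5.77

5.77


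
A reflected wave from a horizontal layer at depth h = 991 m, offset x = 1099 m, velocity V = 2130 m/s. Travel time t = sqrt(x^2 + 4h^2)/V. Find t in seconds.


x^2 + 4h^2 = 1099^2 + 4*991^2 = 1207801 + 3928324 = 5136125
sqrt(5136125) = 2266.3021
t = 2266.3021 / 2130 = 1.064 s

1.064


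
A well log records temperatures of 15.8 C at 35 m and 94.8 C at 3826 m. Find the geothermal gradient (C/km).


dT = 94.8 - 15.8 = 79.0 C
dz = 3826 - 35 = 3791 m
gradient = dT/dz * 1000 = 79.0/3791 * 1000 = 20.8388 C/km

20.8388


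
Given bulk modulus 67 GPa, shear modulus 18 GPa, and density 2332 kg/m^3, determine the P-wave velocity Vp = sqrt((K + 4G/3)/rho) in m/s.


First compute the effective modulus:
K + 4G/3 = 67e9 + 4*18e9/3 = 91000000000.0 Pa
Then divide by density:
91000000000.0 / 2332 = 39022298.4563 Pa/(kg/m^3)
Take the square root:
Vp = sqrt(39022298.4563) = 6246.78 m/s

6246.78


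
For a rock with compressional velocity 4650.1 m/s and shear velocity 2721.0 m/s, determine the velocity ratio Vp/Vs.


Vp/Vs = 4650.1 / 2721.0
= 1.709

1.709


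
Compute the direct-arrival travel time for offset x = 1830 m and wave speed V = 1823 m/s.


t = x / V
= 1830 / 1823
= 1.0038 s

1.0038


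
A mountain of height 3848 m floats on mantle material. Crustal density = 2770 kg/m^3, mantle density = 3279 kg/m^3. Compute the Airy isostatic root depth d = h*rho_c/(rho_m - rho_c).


rho_m - rho_c = 3279 - 2770 = 509
d = 3848 * 2770 / 509
= 10658960 / 509
= 20940.98 m

20940.98


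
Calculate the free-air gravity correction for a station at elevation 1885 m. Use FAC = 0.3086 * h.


FAC = 0.3086 * h
= 0.3086 * 1885
= 581.711 mGal

581.711


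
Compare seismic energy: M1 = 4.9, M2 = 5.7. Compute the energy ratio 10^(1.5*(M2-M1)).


M2 - M1 = 5.7 - 4.9 = 0.8
1.5 * 0.8 = 1.2
ratio = 10^1.2 = 15.85

15.85
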